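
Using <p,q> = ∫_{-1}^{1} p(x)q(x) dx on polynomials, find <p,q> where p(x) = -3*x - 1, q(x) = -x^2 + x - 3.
<p,q> = 14/3

Expand the product: p(x)·q(x) = 3*x^3 - 2*x^2 + 8*x + 3.
∫_{-1}^{1} of each monomial x^k gives [2/(k+1) if k even, 0 if k odd]. Integrating term-by-term (or equivalently evaluating the antiderivative F(x) = 3*x^4/4 - 2*x^3/3 + 4*x^2 + 3*x at the endpoints):
  F(1) − F(−1) = 85/12 − (29/12) = 14/3.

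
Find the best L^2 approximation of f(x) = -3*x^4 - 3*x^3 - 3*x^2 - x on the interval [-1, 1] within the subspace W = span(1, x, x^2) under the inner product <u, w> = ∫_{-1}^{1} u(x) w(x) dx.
g(x) = -39*x^2/7 - 14*x/5 + 9/35

The best approximation g ∈ W is the orthogonal projection of f onto W. Writing g = a_0 + a_1 x + a_2 x^2, the coefficients solve the normal equations G · a = b where
  G_{ij} = <φ_i, φ_j> and b_i = <f, φ_i>, with φ_0 = 1, φ_1 = x, φ_2 = x^2.
G =
  [2, 0, 2/3]
  [0, 2/3, 0]
  [2/3, 0, 2/5],
b = (-16/5, -28/15, -72/35).
Solving gives a_0 = 9/35, a_1 = -14/5, a_2 = -39/7, so
  g(x) = -39*x^2/7 - 14*x/5 + 9/35.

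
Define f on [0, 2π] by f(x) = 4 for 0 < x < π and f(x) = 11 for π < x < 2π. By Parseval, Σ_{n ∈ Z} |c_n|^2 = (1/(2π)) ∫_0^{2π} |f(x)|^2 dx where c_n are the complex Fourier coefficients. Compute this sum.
Σ |c_n|^2 = 137/2

Parseval equates the L^2 energy of f (normalised by 1/(2π)) with the ℓ^2 sum of its Fourier coefficients: (1/(2π)) ∫_0^{2π} |f|^2 = Σ |c_n|^2.
Compute the left side: (1/(2π)) [∫_0^π 4^2 dx + ∫_π^{2π} 11^2 dx] = (1/(2π)) · (16π + 121π) = (16 + 121)/2 = 137/2.
So Σ_{n ∈ Z} |c_n|^2 = 137/2.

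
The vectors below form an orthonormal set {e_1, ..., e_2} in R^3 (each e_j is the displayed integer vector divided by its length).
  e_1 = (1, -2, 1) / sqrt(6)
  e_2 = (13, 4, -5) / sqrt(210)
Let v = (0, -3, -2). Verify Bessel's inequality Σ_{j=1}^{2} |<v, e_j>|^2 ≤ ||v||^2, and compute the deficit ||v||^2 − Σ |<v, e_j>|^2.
Σ |<v, e_j>|^2 = 94/35; ||v||^2 = 13; deficit = 361/35

Write each e_j = u_j / sqrt(<u_j, u_j>) where u_j is the displayed integer vector. Then <v, e_j> = <v, u_j> / sqrt(<u_j, u_j>), so |<v, e_j>|^2 = <v, u_j>^2 / <u_j, u_j>.
Coefficients: <v, e_1> = 4/sqrt(6), <v, e_2> = -2/sqrt(210).
Square and sum: Σ |<v, e_j>|^2 = 94/35.
Compute ||v||^2 = v·v = 13.
Deficit = 13 − 94/35 = 361/35 ≥ 0, confirming Bessel's inequality. (The deficit equals ||v − Σ <v,e_j> e_j||^2, the squared distance from v to span{e_j}.)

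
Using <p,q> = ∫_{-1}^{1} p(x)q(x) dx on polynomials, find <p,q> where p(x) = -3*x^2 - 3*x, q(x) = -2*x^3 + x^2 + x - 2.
<p,q> = 16/5

Expand the product: p(x)·q(x) = 6*x^5 + 3*x^4 - 6*x^3 + 3*x^2 + 6*x.
∫_{-1}^{1} of each monomial x^k gives [2/(k+1) if k even, 0 if k odd]. Integrating term-by-term (or equivalently evaluating the antiderivative F(x) = x^6 + 3*x^5/5 - 3*x^4/2 + x^3 + 3*x^2 at the endpoints):
  F(1) − F(−1) = 41/10 − (9/10) = 16/5.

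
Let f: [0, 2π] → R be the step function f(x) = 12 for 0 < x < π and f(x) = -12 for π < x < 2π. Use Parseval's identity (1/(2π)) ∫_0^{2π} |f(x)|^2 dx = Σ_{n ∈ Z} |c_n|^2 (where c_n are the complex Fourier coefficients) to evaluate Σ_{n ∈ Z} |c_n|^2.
Σ |c_n|^2 = 144

Parseval equates the L^2 energy of f (normalised by 1/(2π)) with the ℓ^2 sum of its Fourier coefficients: (1/(2π)) ∫_0^{2π} |f|^2 = Σ |c_n|^2.
Compute the left side: (1/(2π)) [∫_0^π 12^2 dx + ∫_π^{2π} (-12)^2 dx] = (1/(2π)) · (144π + 144π) = (144 + 144)/2 = 144.
So Σ_{n ∈ Z} |c_n|^2 = 144.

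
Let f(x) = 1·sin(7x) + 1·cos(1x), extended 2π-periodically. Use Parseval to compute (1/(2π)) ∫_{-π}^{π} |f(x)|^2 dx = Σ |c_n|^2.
Σ |c_n|^2 = 1

Expand |f|^2 and use orthogonality of {sin(nx), cos(mx)} on [-π, π]:
  ∫_{-π}^{π} sin(nx)^2 dx = π, ∫ cos(mx)^2 dx = π, and cross terms integrate to 0.
So ∫_{-π}^{π} f(x)^2 dx = 1^2 · π + 1^2 · π = (1 + 1)π.
Divide by 2π: (1 + 1)/2 = 1.
By Parseval, this equals Σ |c_n|^2.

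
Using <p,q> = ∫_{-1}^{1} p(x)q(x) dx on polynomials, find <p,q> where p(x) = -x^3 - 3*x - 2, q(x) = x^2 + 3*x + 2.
<p,q> = -248/15

Expand the product: p(x)·q(x) = -x^5 - 3*x^4 - 5*x^3 - 11*x^2 - 12*x - 4.
∫_{-1}^{1} of each monomial x^k gives [2/(k+1) if k even, 0 if k odd]. Integrating term-by-term (or equivalently evaluating the antiderivative F(x) = -x^6/6 - 3*x^5/5 - 5*x^4/4 - 11*x^3/3 - 6*x^2 - 4*x at the endpoints):
  F(1) − F(−1) = -941/60 − (17/20) = -248/15.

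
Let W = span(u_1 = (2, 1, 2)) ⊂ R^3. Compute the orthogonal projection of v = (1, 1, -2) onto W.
proj_W(v) = (-2/9, -1/9, -2/9)

Set up U = [u_1 | ... | u_1] ∈ R^(3×1). The projector onto W = col(U) is P = U (U^T U)^(-1) U^T.
Compute U^T U =
  [9],
and U^T v = (-1).
Solve U^T U · c = U^T v for the coefficients: c = (-1/9). The projection is proj_W(v) = U c.
Check: (v - proj_W(v)) · u_1 = 0  (should be 0).
Result: proj_W(v) = (-2/9, -1/9, -2/9).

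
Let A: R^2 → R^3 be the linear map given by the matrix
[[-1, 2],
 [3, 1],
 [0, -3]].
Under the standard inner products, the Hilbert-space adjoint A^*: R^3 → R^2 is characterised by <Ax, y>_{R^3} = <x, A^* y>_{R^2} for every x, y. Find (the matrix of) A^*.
A^* = A^T =
[[-1, 3, 0],
 [2, 1, -3]]

For real matrices with standard dot products, the defining identity <Ax, y> = <x, A^* y> gives (Ax)^T y = x^T (A^*) y, i.e. x^T A^T y = x^T (A^*) y. Since this holds for all x, y, we must have A^* = A^T. Therefore
A^* =
[[-1, 3, 0],
 [2, 1, -3]].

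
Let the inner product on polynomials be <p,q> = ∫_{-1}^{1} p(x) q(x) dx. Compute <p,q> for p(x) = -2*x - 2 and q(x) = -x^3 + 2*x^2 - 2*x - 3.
<p,q> = 64/5

Expand the product: p(x)·q(x) = 2*x^4 - 2*x^3 + 10*x + 6.
∫_{-1}^{1} of each monomial x^k gives [2/(k+1) if k even, 0 if k odd]. Integrating term-by-term (or equivalently evaluating the antiderivative F(x) = 2*x^5/5 - x^4/2 + 5*x^2 + 6*x at the endpoints):
  F(1) − F(−1) = 109/10 − (-19/10) = 64/5.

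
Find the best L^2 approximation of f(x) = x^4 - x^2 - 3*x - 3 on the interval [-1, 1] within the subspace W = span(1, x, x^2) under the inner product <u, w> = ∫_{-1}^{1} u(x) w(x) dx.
g(x) = -x^2/7 - 3*x - 108/35

The best approximation g ∈ W is the orthogonal projection of f onto W. Writing g = a_0 + a_1 x + a_2 x^2, the coefficients solve the normal equations G · a = b where
  G_{ij} = <φ_i, φ_j> and b_i = <f, φ_i>, with φ_0 = 1, φ_1 = x, φ_2 = x^2.
G =
  [2, 0, 2/3]
  [0, 2/3, 0]
  [2/3, 0, 2/5],
b = (-94/15, -2, -74/35).
Solving gives a_0 = -108/35, a_1 = -3, a_2 = -1/7, so
  g(x) = -x^2/7 - 3*x - 108/35.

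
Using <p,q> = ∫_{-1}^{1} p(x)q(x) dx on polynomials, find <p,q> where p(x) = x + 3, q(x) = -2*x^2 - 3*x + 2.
<p,q> = 6

Expand the product: p(x)·q(x) = -2*x^3 - 9*x^2 - 7*x + 6.
∫_{-1}^{1} of each monomial x^k gives [2/(k+1) if k even, 0 if k odd]. Integrating term-by-term (or equivalently evaluating the antiderivative F(x) = -x^4/2 - 3*x^3 - 7*x^2/2 + 6*x at the endpoints):
  F(1) − F(−1) = -1 − (-7) = 6.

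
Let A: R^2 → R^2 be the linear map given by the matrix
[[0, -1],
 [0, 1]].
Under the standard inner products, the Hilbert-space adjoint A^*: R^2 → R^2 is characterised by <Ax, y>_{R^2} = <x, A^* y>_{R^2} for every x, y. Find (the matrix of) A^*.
A^* = A^T =
[[0, 0],
 [-1, 1]]

For real matrices with standard dot products, the defining identity <Ax, y> = <x, A^* y> gives (Ax)^T y = x^T (A^*) y, i.e. x^T A^T y = x^T (A^*) y. Since this holds for all x, y, we must have A^* = A^T. Therefore
A^* =
[[0, 0],
 [-1, 1]].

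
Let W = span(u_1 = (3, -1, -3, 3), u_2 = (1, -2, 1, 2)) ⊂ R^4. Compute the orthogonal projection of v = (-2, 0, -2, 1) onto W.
proj_W(v) = (29/108, 19/36, -109/108, -11/108)

Set up U = [u_1 | ... | u_2] ∈ R^(4×2). The projector onto W = col(U) is P = U (U^T U)^(-1) U^T.
Compute U^T U =
  [28, 8]
  [8, 10],
and U^T v = (3, -2).
Solve U^T U · c = U^T v for the coefficients: c = (23/108, -10/27). The projection is proj_W(v) = U c.
Check: (v - proj_W(v)) · u_1 = 0  (should be 0).
Check: (v - proj_W(v)) · u_2 = 0  (should be 0).
Result: proj_W(v) = (29/108, 19/36, -109/108, -11/108).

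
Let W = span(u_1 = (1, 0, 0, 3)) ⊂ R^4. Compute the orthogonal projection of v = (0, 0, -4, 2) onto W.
proj_W(v) = (3/5, 0, 0, 9/5)

Set up U = [u_1 | ... | u_1] ∈ R^(4×1). The projector onto W = col(U) is P = U (U^T U)^(-1) U^T.
Compute U^T U =
  [10],
and U^T v = (6).
Solve U^T U · c = U^T v for the coefficients: c = (3/5). The projection is proj_W(v) = U c.
Check: (v - proj_W(v)) · u_1 = 0  (should be 0).
Result: proj_W(v) = (3/5, 0, 0, 9/5).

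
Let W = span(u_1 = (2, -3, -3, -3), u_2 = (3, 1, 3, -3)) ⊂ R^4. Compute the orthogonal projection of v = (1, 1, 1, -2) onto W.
proj_W(v) = (1225/859, 346/859, 1140/859, -1242/859)

Set up U = [u_1 | ... | u_2] ∈ R^(4×2). The projector onto W = col(U) is P = U (U^T U)^(-1) U^T.
Compute U^T U =
  [31, 3]
  [3, 28],
and U^T v = (2, 13).
Solve U^T U · c = U^T v for the coefficients: c = (17/859, 397/859). The projection is proj_W(v) = U c.
Check: (v - proj_W(v)) · u_1 = 0  (should be 0).
Check: (v - proj_W(v)) · u_2 = 0  (should be 0).
Result: proj_W(v) = (1225/859, 346/859, 1140/859, -1242/859).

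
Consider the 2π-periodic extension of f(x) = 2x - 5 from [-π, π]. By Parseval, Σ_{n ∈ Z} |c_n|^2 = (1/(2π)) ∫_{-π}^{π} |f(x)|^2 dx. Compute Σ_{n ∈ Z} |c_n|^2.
Σ |c_n|^2 = 4π^2/3 + 25

Expand and integrate term by term over [-π, π]:
  ∫ (2x)^2 dx = 4·(2π^3/3); ∫ 2·2·(-5)·x dx = 0 (odd integrand); ∫ (-5)^2 dx = 25·2π.
So (1/(2π)) ∫_{-π}^{π} (2x - 5)^2 dx = 4π^2/3 + 25 = 4π^2/3 + 25.
Parseval ⇒ Σ |c_n|^2 = 4π^2/3 + 25.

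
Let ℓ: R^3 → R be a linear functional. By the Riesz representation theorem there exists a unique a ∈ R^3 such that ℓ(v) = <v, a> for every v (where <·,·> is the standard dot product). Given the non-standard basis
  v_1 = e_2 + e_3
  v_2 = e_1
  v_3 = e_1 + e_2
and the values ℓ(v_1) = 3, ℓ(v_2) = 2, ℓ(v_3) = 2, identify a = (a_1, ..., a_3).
a = (2, 0, 3)

Write a = (a_1, ..., a_3) in the standard basis. For each basis vector v_i, ℓ(v_i) = <v_i, a> is a linear equation in the a_j's. Collect the n equations into a matrix system V a = ℓ, where row i of V is v_i (expressed in the standard basis). Since V is invertible (lower-triangular with 1s on the diagonal, up to permutation), solve by back-substitution:
  V =
[[0, 1, 1],
 [1, 0, 0],
 [1, 1, 0]]
  V a = (3, 2, 2)
Solving gives a = (2, 0, 3).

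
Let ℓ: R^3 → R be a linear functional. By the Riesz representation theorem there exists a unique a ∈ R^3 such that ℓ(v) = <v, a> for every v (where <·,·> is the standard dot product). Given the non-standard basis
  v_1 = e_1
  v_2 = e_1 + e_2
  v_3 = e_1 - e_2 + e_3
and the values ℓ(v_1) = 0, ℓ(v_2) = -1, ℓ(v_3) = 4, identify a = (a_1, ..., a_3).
a = (0, -1, 3)

Write a = (a_1, ..., a_3) in the standard basis. For each basis vector v_i, ℓ(v_i) = <v_i, a> is a linear equation in the a_j's. Collect the n equations into a matrix system V a = ℓ, where row i of V is v_i (expressed in the standard basis). Since V is invertible (lower-triangular with 1s on the diagonal, up to permutation), solve by back-substitution:
  V =
[[1, 0, 0],
 [1, 1, 0],
 [1, -1, 1]]
  V a = (0, -1, 4)
Solving gives a = (0, -1, 3).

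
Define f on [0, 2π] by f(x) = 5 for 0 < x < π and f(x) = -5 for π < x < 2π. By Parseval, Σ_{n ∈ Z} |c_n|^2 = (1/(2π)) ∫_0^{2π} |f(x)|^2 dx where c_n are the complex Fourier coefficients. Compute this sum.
Σ |c_n|^2 = 25

Parseval equates the L^2 energy of f (normalised by 1/(2π)) with the ℓ^2 sum of its Fourier coefficients: (1/(2π)) ∫_0^{2π} |f|^2 = Σ |c_n|^2.
Compute the left side: (1/(2π)) [∫_0^π 5^2 dx + ∫_π^{2π} (-5)^2 dx] = (1/(2π)) · (25π + 25π) = (25 + 25)/2 = 25.
So Σ_{n ∈ Z} |c_n|^2 = 25.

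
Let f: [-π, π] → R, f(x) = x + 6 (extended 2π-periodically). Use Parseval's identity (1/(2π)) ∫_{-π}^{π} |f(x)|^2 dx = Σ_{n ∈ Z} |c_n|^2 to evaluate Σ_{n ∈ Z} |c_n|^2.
Σ |c_n|^2 = π^2/3 + 36

Expand and integrate term by term over [-π, π]:
  ∫ (x)^2 dx = 1·(2π^3/3); ∫ 2·1·(6)·x dx = 0 (odd integrand); ∫ 6^2 dx = 36·2π.
So (1/(2π)) ∫_{-π}^{π} (x + 6)^2 dx = 1π^2/3 + 36 = π^2/3 + 36.
Parseval ⇒ Σ |c_n|^2 = π^2/3 + 36.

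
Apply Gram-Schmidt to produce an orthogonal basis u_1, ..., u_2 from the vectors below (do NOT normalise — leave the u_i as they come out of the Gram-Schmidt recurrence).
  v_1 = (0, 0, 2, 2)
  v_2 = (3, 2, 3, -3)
Orthogonal basis:
  u_1 = (0, 0, 2, 2)
  u_2 = (3, 2, 3, -3)

Apply the Gram-Schmidt recurrence
  u_1 = v_1
  u_i = v_i − Σ_{j<i} ((v_i · u_j) / (u_j · u_j)) · u_j.

Step by step this gives:
  u_1 = (0, 0, 2, 2)
  u_2 = (3, 2, 3, -3)

Orthogonality check:
  u_2 · u_1 = 0 (should be 0)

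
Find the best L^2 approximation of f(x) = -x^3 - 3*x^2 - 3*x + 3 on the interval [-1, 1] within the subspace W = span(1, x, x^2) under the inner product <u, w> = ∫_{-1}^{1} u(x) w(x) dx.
g(x) = -3*x^2 - 18*x/5 + 3

The best approximation g ∈ W is the orthogonal projection of f onto W. Writing g = a_0 + a_1 x + a_2 x^2, the coefficients solve the normal equations G · a = b where
  G_{ij} = <φ_i, φ_j> and b_i = <f, φ_i>, with φ_0 = 1, φ_1 = x, φ_2 = x^2.
G =
  [2, 0, 2/3]
  [0, 2/3, 0]
  [2/3, 0, 2/5],
b = (4, -12/5, 4/5).
Solving gives a_0 = 3, a_1 = -18/5, a_2 = -3, so
  g(x) = -3*x^2 - 18*x/5 + 3.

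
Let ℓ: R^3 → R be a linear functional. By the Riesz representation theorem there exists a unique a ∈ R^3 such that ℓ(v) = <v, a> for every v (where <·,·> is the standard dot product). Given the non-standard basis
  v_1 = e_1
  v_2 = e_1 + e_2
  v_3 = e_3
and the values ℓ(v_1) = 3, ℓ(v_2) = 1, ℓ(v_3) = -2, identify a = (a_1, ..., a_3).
a = (3, -2, -2)

Write a = (a_1, ..., a_3) in the standard basis. For each basis vector v_i, ℓ(v_i) = <v_i, a> is a linear equation in the a_j's. Collect the n equations into a matrix system V a = ℓ, where row i of V is v_i (expressed in the standard basis). Since V is invertible (lower-triangular with 1s on the diagonal, up to permutation), solve by back-substitution:
  V =
[[1, 0, 0],
 [1, 1, 0],
 [0, 0, 1]]
  V a = (3, 1, -2)
Solving gives a = (3, -2, -2).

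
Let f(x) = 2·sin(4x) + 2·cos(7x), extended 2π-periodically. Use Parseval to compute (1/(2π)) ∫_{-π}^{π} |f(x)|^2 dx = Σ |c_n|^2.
Σ |c_n|^2 = 4

Expand |f|^2 and use orthogonality of {sin(nx), cos(mx)} on [-π, π]:
  ∫_{-π}^{π} sin(nx)^2 dx = π, ∫ cos(mx)^2 dx = π, and cross terms integrate to 0.
So ∫_{-π}^{π} f(x)^2 dx = 2^2 · π + 2^2 · π = (4 + 4)π.
Divide by 2π: (4 + 4)/2 = 4.
By Parseval, this equals Σ |c_n|^2.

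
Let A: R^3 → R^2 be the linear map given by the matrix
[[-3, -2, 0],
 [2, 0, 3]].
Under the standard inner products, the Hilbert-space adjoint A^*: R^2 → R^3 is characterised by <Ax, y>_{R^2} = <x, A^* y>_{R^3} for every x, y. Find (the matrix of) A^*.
A^* = A^T =
[[-3, 2],
 [-2, 0],
 [0, 3]]

For real matrices with standard dot products, the defining identity <Ax, y> = <x, A^* y> gives (Ax)^T y = x^T (A^*) y, i.e. x^T A^T y = x^T (A^*) y. Since this holds for all x, y, we must have A^* = A^T. Therefore
A^* =
[[-3, 2],
 [-2, 0],
 [0, 3]].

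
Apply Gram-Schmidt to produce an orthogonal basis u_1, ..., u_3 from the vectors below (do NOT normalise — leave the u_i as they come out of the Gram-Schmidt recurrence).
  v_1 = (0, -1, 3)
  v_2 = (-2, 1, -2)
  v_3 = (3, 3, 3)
Orthogonal basis:
  u_1 = (0, -1, 3)
  u_2 = (-2, 3/10, 1/10)
  u_3 = (27/41, 162/41, 54/41)

Apply the Gram-Schmidt recurrence
  u_1 = v_1
  u_i = v_i − Σ_{j<i} ((v_i · u_j) / (u_j · u_j)) · u_j.

Step by step this gives:
  u_1 = (0, -1, 3)
  u_2 = (-2, 3/10, 1/10)
  u_3 = (27/41, 162/41, 54/41)

Orthogonality check:
  u_2 · u_1 = 0 (should be 0)
  u_3 · u_1 = 0 (should be 0)
  u_3 · u_2 = 0 (should be 0)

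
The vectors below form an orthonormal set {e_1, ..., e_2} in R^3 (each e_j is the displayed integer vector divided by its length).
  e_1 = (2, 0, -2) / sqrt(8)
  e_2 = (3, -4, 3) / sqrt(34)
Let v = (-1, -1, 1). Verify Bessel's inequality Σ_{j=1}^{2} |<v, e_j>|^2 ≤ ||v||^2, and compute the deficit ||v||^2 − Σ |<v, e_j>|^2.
Σ |<v, e_j>|^2 = 42/17; ||v||^2 = 3; deficit = 9/17

Write each e_j = u_j / sqrt(<u_j, u_j>) where u_j is the displayed integer vector. Then <v, e_j> = <v, u_j> / sqrt(<u_j, u_j>), so |<v, e_j>|^2 = <v, u_j>^2 / <u_j, u_j>.
Coefficients: <v, e_1> = -4/sqrt(8), <v, e_2> = 4/sqrt(34).
Square and sum: Σ |<v, e_j>|^2 = 42/17.
Compute ||v||^2 = v·v = 3.
Deficit = 3 − 42/17 = 9/17 ≥ 0, confirming Bessel's inequality. (The deficit equals ||v − Σ <v,e_j> e_j||^2, the squared distance from v to span{e_j}.)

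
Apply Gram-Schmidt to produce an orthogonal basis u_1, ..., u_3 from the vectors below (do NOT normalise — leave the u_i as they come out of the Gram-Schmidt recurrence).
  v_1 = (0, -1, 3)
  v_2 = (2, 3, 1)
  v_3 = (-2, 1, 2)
Orthogonal basis:
  u_1 = (0, -1, 3)
  u_2 = (2, 3, 1)
  u_3 = (-15/7, 9/7, 3/7)

Apply the Gram-Schmidt recurrence
  u_1 = v_1
  u_i = v_i − Σ_{j<i} ((v_i · u_j) / (u_j · u_j)) · u_j.

Step by step this gives:
  u_1 = (0, -1, 3)
  u_2 = (2, 3, 1)
  u_3 = (-15/7, 9/7, 3/7)

Orthogonality check:
  u_2 · u_1 = 0 (should be 0)
  u_3 · u_1 = 0 (should be 0)
  u_3 · u_2 = 0 (should be 0)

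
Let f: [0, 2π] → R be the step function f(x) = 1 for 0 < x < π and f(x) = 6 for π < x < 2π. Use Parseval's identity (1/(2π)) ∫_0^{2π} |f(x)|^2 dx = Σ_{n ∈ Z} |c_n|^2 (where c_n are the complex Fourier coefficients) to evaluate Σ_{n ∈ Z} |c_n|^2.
Σ |c_n|^2 = 37/2

Parseval equates the L^2 energy of f (normalised by 1/(2π)) with the ℓ^2 sum of its Fourier coefficients: (1/(2π)) ∫_0^{2π} |f|^2 = Σ |c_n|^2.
Compute the left side: (1/(2π)) [∫_0^π 1^2 dx + ∫_π^{2π} 6^2 dx] = (1/(2π)) · (1π + 36π) = (1 + 36)/2 = 37/2.
So Σ_{n ∈ Z} |c_n|^2 = 37/2.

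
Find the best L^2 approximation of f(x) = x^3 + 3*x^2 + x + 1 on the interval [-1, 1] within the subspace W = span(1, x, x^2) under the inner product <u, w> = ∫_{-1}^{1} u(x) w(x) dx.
g(x) = 3*x^2 + 8*x/5 + 1

The best approximation g ∈ W is the orthogonal projection of f onto W. Writing g = a_0 + a_1 x + a_2 x^2, the coefficients solve the normal equations G · a = b where
  G_{ij} = <φ_i, φ_j> and b_i = <f, φ_i>, with φ_0 = 1, φ_1 = x, φ_2 = x^2.
G =
  [2, 0, 2/3]
  [0, 2/3, 0]
  [2/3, 0, 2/5],
b = (4, 16/15, 28/15).
Solving gives a_0 = 1, a_1 = 8/5, a_2 = 3, so
  g(x) = 3*x^2 + 8*x/5 + 1.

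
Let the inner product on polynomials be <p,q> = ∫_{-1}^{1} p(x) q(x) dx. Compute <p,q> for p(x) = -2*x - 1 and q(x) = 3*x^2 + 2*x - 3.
<p,q> = 4/3

Expand the product: p(x)·q(x) = -6*x^3 - 7*x^2 + 4*x + 3.
∫_{-1}^{1} of each monomial x^k gives [2/(k+1) if k even, 0 if k odd]. Integrating term-by-term (or equivalently evaluating the antiderivative F(x) = -3*x^4/2 - 7*x^3/3 + 2*x^2 + 3*x at the endpoints):
  F(1) − F(−1) = 7/6 − (-1/6) = 4/3.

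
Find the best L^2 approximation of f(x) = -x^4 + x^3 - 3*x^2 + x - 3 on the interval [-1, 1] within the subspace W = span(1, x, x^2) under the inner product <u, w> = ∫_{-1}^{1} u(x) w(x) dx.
g(x) = -27*x^2/7 + 8*x/5 - 102/35

The best approximation g ∈ W is the orthogonal projection of f onto W. Writing g = a_0 + a_1 x + a_2 x^2, the coefficients solve the normal equations G · a = b where
  G_{ij} = <φ_i, φ_j> and b_i = <f, φ_i>, with φ_0 = 1, φ_1 = x, φ_2 = x^2.
G =
  [2, 0, 2/3]
  [0, 2/3, 0]
  [2/3, 0, 2/5],
b = (-42/5, 16/15, -122/35).
Solving gives a_0 = -102/35, a_1 = 8/5, a_2 = -27/7, so
  g(x) = -27*x^2/7 + 8*x/5 - 102/35.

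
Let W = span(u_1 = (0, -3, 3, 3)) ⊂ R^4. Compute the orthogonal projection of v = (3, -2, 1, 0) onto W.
proj_W(v) = (0, -1, 1, 1)

Set up U = [u_1 | ... | u_1] ∈ R^(4×1). The projector onto W = col(U) is P = U (U^T U)^(-1) U^T.
Compute U^T U =
  [27],
and U^T v = (9).
Solve U^T U · c = U^T v for the coefficients: c = (1/3). The projection is proj_W(v) = U c.
Check: (v - proj_W(v)) · u_1 = 0  (should be 0).
Result: proj_W(v) = (0, -1, 1, 1).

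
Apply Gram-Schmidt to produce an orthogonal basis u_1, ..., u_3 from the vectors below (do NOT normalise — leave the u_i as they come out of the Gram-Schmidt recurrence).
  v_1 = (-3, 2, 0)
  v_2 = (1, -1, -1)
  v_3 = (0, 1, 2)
Orthogonal basis:
  u_1 = (-3, 2, 0)
  u_2 = (-2/13, -3/13, -1)
  u_3 = (1/7, 3/14, -1/14)

Apply the Gram-Schmidt recurrence
  u_1 = v_1
  u_i = v_i − Σ_{j<i} ((v_i · u_j) / (u_j · u_j)) · u_j.

Step by step this gives:
  u_1 = (-3, 2, 0)
  u_2 = (-2/13, -3/13, -1)
  u_3 = (1/7, 3/14, -1/14)

Orthogonality check:
  u_2 · u_1 = 0 (should be 0)
  u_3 · u_1 = 0 (should be 0)
  u_3 · u_2 = 0 (should be 0)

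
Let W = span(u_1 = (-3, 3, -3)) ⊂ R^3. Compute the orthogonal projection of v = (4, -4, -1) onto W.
proj_W(v) = (7/3, -7/3, 7/3)

Set up U = [u_1 | ... | u_1] ∈ R^(3×1). The projector onto W = col(U) is P = U (U^T U)^(-1) U^T.
Compute U^T U =
  [27],
and U^T v = (-21).
Solve U^T U · c = U^T v for the coefficients: c = (-7/9). The projection is proj_W(v) = U c.
Check: (v - proj_W(v)) · u_1 = 0  (should be 0).
Result: proj_W(v) = (7/3, -7/3, 7/3).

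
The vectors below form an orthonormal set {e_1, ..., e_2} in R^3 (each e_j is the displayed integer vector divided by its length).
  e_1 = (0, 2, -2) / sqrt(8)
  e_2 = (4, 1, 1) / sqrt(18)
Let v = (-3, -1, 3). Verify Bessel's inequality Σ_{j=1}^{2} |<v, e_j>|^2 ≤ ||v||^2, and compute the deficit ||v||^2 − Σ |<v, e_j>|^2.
Σ |<v, e_j>|^2 = 122/9; ||v||^2 = 19; deficit = 49/9

Write each e_j = u_j / sqrt(<u_j, u_j>) where u_j is the displayed integer vector. Then <v, e_j> = <v, u_j> / sqrt(<u_j, u_j>), so |<v, e_j>|^2 = <v, u_j>^2 / <u_j, u_j>.
Coefficients: <v, e_1> = -8/sqrt(8), <v, e_2> = -10/sqrt(18).
Square and sum: Σ |<v, e_j>|^2 = 122/9.
Compute ||v||^2 = v·v = 19.
Deficit = 19 − 122/9 = 49/9 ≥ 0, confirming Bessel's inequality. (The deficit equals ||v − Σ <v,e_j> e_j||^2, the squared distance from v to span{e_j}.)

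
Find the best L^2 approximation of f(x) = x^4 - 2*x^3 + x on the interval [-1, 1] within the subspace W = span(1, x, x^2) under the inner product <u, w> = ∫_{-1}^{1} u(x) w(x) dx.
g(x) = 6*x^2/7 - x/5 - 3/35

The best approximation g ∈ W is the orthogonal projection of f onto W. Writing g = a_0 + a_1 x + a_2 x^2, the coefficients solve the normal equations G · a = b where
  G_{ij} = <φ_i, φ_j> and b_i = <f, φ_i>, with φ_0 = 1, φ_1 = x, φ_2 = x^2.
G =
  [2, 0, 2/3]
  [0, 2/3, 0]
  [2/3, 0, 2/5],
b = (2/5, -2/15, 2/7).
Solving gives a_0 = -3/35, a_1 = -1/5, a_2 = 6/7, so
  g(x) = 6*x^2/7 - x/5 - 3/35.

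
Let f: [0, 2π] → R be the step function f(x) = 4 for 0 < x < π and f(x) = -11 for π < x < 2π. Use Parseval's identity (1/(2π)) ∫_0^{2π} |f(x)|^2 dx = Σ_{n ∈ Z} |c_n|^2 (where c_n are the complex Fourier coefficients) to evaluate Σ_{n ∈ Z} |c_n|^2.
Σ |c_n|^2 = 137/2

Parseval equates the L^2 energy of f (normalised by 1/(2π)) with the ℓ^2 sum of its Fourier coefficients: (1/(2π)) ∫_0^{2π} |f|^2 = Σ |c_n|^2.
Compute the left side: (1/(2π)) [∫_0^π 4^2 dx + ∫_π^{2π} (-11)^2 dx] = (1/(2π)) · (16π + 121π) = (16 + 121)/2 = 137/2.
So Σ_{n ∈ Z} |c_n|^2 = 137/2.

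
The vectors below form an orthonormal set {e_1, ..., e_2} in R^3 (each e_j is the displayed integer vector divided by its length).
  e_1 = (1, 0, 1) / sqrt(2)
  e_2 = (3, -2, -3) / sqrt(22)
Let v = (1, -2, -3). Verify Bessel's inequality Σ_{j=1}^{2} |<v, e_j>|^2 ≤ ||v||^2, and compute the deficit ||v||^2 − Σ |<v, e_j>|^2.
Σ |<v, e_j>|^2 = 150/11; ||v||^2 = 14; deficit = 4/11

Write each e_j = u_j / sqrt(<u_j, u_j>) where u_j is the displayed integer vector. Then <v, e_j> = <v, u_j> / sqrt(<u_j, u_j>), so |<v, e_j>|^2 = <v, u_j>^2 / <u_j, u_j>.
Coefficients: <v, e_1> = -2/sqrt(2), <v, e_2> = 16/sqrt(22).
Square and sum: Σ |<v, e_j>|^2 = 150/11.
Compute ||v||^2 = v·v = 14.
Deficit = 14 − 150/11 = 4/11 ≥ 0, confirming Bessel's inequality. (The deficit equals ||v − Σ <v,e_j> e_j||^2, the squared distance from v to span{e_j}.)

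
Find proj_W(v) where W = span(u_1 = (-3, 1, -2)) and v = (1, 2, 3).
proj_W(v) = (3/2, -1/2, 1)

Set up U = [u_1 | ... | u_1] ∈ R^(3×1). The projector onto W = col(U) is P = U (U^T U)^(-1) U^T.
Compute U^T U =
  [14],
and U^T v = (-7).
Solve U^T U · c = U^T v for the coefficients: c = (-1/2). The projection is proj_W(v) = U c.
Check: (v - proj_W(v)) · u_1 = 0  (should be 0).
Result: proj_W(v) = (3/2, -1/2, 1).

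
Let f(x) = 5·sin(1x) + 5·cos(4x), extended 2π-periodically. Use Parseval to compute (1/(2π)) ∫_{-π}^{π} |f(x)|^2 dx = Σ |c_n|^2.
Σ |c_n|^2 = 25

Expand |f|^2 and use orthogonality of {sin(nx), cos(mx)} on [-π, π]:
  ∫_{-π}^{π} sin(nx)^2 dx = π, ∫ cos(mx)^2 dx = π, and cross terms integrate to 0.
So ∫_{-π}^{π} f(x)^2 dx = 5^2 · π + 5^2 · π = (25 + 25)π.
Divide by 2π: (25 + 25)/2 = 25.
By Parseval, this equals Σ |c_n|^2.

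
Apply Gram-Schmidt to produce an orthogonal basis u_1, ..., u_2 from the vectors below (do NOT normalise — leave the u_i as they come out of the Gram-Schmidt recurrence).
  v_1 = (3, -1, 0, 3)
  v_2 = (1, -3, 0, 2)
Orthogonal basis:
  u_1 = (3, -1, 0, 3)
  u_2 = (-17/19, -45/19, 0, 2/19)

Apply the Gram-Schmidt recurrence
  u_1 = v_1
  u_i = v_i − Σ_{j<i} ((v_i · u_j) / (u_j · u_j)) · u_j.

Step by step this gives:
  u_1 = (3, -1, 0, 3)
  u_2 = (-17/19, -45/19, 0, 2/19)

Orthogonality check:
  u_2 · u_1 = 0 (should be 0)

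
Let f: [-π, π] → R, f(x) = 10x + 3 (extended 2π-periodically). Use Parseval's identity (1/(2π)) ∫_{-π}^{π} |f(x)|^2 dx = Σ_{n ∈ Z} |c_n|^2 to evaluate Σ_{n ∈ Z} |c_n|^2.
Σ |c_n|^2 = 100π^2/3 + 9

Expand and integrate term by term over [-π, π]:
  ∫ (10x)^2 dx = 100·(2π^3/3); ∫ 2·10·(3)·x dx = 0 (odd integrand); ∫ 3^2 dx = 9·2π.
So (1/(2π)) ∫_{-π}^{π} (10x + 3)^2 dx = 100π^2/3 + 9 = 100π^2/3 + 9.
Parseval ⇒ Σ |c_n|^2 = 100π^2/3 + 9.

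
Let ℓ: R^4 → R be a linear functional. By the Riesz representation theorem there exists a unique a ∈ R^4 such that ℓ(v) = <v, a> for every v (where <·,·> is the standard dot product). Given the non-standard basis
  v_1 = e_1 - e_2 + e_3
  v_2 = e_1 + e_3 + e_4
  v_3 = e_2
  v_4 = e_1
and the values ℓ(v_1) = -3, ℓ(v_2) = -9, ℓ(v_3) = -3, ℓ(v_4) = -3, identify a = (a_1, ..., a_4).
a = (-3, -3, -3, -3)

Write a = (a_1, ..., a_4) in the standard basis. For each basis vector v_i, ℓ(v_i) = <v_i, a> is a linear equation in the a_j's. Collect the n equations into a matrix system V a = ℓ, where row i of V is v_i (expressed in the standard basis). Since V is invertible (lower-triangular with 1s on the diagonal, up to permutation), solve by back-substitution:
  V =
[[1, -1, 1, 0],
 [1, 0, 1, 1],
 [0, 1, 0, 0],
 [1, 0, 0, 0]]
  V a = (-3, -9, -3, -3)
Solving gives a = (-3, -3, -3, -3).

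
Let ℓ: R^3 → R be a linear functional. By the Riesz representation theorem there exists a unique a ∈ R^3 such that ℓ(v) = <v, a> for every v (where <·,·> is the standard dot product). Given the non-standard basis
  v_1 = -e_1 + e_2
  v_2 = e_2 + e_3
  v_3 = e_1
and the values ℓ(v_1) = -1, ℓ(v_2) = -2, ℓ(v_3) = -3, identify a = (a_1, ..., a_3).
a = (-3, -4, 2)

Write a = (a_1, ..., a_3) in the standard basis. For each basis vector v_i, ℓ(v_i) = <v_i, a> is a linear equation in the a_j's. Collect the n equations into a matrix system V a = ℓ, where row i of V is v_i (expressed in the standard basis). Since V is invertible (lower-triangular with 1s on the diagonal, up to permutation), solve by back-substitution:
  V =
[[-1, 1, 0],
 [0, 1, 1],
 [1, 0, 0]]
  V a = (-1, -2, -3)
Solving gives a = (-3, -4, 2).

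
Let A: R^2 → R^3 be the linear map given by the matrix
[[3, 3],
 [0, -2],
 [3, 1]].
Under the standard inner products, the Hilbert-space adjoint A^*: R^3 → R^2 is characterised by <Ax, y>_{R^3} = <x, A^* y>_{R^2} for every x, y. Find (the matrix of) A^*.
A^* = A^T =
[[3, 0, 3],
 [3, -2, 1]]

For real matrices with standard dot products, the defining identity <Ax, y> = <x, A^* y> gives (Ax)^T y = x^T (A^*) y, i.e. x^T A^T y = x^T (A^*) y. Since this holds for all x, y, we must have A^* = A^T. Therefore
A^* =
[[3, 0, 3],
 [3, -2, 1]].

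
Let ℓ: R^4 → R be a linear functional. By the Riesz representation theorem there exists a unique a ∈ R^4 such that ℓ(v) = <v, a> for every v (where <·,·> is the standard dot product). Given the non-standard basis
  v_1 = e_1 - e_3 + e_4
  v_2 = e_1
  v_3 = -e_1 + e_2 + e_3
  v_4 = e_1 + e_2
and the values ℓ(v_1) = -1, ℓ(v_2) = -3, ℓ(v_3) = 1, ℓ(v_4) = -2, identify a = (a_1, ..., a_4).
a = (-3, 1, -3, -1)

Write a = (a_1, ..., a_4) in the standard basis. For each basis vector v_i, ℓ(v_i) = <v_i, a> is a linear equation in the a_j's. Collect the n equations into a matrix system V a = ℓ, where row i of V is v_i (expressed in the standard basis). Since V is invertible (lower-triangular with 1s on the diagonal, up to permutation), solve by back-substitution:
  V =
[[1, 0, -1, 1],
 [1, 0, 0, 0],
 [-1, 1, 1, 0],
 [1, 1, 0, 0]]
  V a = (-1, -3, 1, -2)
Solving gives a = (-3, 1, -3, -1).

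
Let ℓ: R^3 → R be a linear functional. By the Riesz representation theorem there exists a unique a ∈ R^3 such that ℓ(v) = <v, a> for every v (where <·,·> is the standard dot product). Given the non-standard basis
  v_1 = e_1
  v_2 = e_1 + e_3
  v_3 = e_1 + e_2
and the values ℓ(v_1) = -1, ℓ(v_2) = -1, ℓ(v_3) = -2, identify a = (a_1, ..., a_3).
a = (-1, -1, 0)

Write a = (a_1, ..., a_3) in the standard basis. For each basis vector v_i, ℓ(v_i) = <v_i, a> is a linear equation in the a_j's. Collect the n equations into a matrix system V a = ℓ, where row i of V is v_i (expressed in the standard basis). Since V is invertible (lower-triangular with 1s on the diagonal, up to permutation), solve by back-substitution:
  V =
[[1, 0, 0],
 [1, 0, 1],
 [1, 1, 0]]
  V a = (-1, -1, -2)
Solving gives a = (-1, -1, 0).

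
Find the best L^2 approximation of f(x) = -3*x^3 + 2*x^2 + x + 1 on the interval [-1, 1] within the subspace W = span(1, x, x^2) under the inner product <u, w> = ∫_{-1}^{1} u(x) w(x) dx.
g(x) = 2*x^2 - 4*x/5 + 1

The best approximation g ∈ W is the orthogonal projection of f onto W. Writing g = a_0 + a_1 x + a_2 x^2, the coefficients solve the normal equations G · a = b where
  G_{ij} = <φ_i, φ_j> and b_i = <f, φ_i>, with φ_0 = 1, φ_1 = x, φ_2 = x^2.
G =
  [2, 0, 2/3]
  [0, 2/3, 0]
  [2/3, 0, 2/5],
b = (10/3, -8/15, 22/15).
Solving gives a_0 = 1, a_1 = -4/5, a_2 = 2, so
  g(x) = 2*x^2 - 4*x/5 + 1.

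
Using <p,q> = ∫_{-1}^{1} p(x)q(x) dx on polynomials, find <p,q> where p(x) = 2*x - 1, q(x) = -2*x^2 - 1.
<p,q> = 10/3

Expand the product: p(x)·q(x) = -4*x^3 + 2*x^2 - 2*x + 1.
∫_{-1}^{1} of each monomial x^k gives [2/(k+1) if k even, 0 if k odd]. Integrating term-by-term (or equivalently evaluating the antiderivative F(x) = -x^4 + 2*x^3/3 - x^2 + x at the endpoints):
  F(1) − F(−1) = -1/3 − (-11/3) = 10/3.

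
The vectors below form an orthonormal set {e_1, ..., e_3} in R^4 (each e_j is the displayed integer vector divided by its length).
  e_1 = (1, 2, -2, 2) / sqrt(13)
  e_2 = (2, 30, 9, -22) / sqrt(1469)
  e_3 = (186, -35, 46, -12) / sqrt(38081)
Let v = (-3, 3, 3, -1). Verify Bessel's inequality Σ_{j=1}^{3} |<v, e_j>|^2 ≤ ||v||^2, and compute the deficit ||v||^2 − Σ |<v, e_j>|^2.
Σ |<v, e_j>|^2 = 7035/337; ||v||^2 = 28; deficit = 2401/337

Write each e_j = u_j / sqrt(<u_j, u_j>) where u_j is the displayed integer vector. Then <v, e_j> = <v, u_j> / sqrt(<u_j, u_j>), so |<v, e_j>|^2 = <v, u_j>^2 / <u_j, u_j>.
Coefficients: <v, e_1> = -5/sqrt(13), <v, e_2> = 133/sqrt(1469), <v, e_3> = -513/sqrt(38081).
Square and sum: Σ |<v, e_j>|^2 = 7035/337.
Compute ||v||^2 = v·v = 28.
Deficit = 28 − 7035/337 = 2401/337 ≥ 0, confirming Bessel's inequality. (The deficit equals ||v − Σ <v,e_j> e_j||^2, the squared distance from v to span{e_j}.)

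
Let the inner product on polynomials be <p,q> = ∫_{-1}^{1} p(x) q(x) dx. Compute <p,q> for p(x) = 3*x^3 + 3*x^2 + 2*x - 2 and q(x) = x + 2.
<p,q> = -22/15

Expand the product: p(x)·q(x) = 3*x^4 + 9*x^3 + 8*x^2 + 2*x - 4.
∫_{-1}^{1} of each monomial x^k gives [2/(k+1) if k even, 0 if k odd]. Integrating term-by-term (or equivalently evaluating the antiderivative F(x) = 3*x^5/5 + 9*x^4/4 + 8*x^3/3 + x^2 - 4*x at the endpoints):
  F(1) − F(−1) = 151/60 − (239/60) = -22/15.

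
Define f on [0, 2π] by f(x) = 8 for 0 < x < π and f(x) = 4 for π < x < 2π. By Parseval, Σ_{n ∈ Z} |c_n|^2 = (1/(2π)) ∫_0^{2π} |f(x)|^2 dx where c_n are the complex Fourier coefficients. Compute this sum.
Σ |c_n|^2 = 40

Parseval equates the L^2 energy of f (normalised by 1/(2π)) with the ℓ^2 sum of its Fourier coefficients: (1/(2π)) ∫_0^{2π} |f|^2 = Σ |c_n|^2.
Compute the left side: (1/(2π)) [∫_0^π 8^2 dx + ∫_π^{2π} 4^2 dx] = (1/(2π)) · (64π + 16π) = (64 + 16)/2 = 40.
So Σ_{n ∈ Z} |c_n|^2 = 40.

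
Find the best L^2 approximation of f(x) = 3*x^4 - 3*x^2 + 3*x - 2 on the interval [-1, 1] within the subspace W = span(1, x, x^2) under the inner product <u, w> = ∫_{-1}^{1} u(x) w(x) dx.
g(x) = -3*x^2/7 + 3*x - 79/35

The best approximation g ∈ W is the orthogonal projection of f onto W. Writing g = a_0 + a_1 x + a_2 x^2, the coefficients solve the normal equations G · a = b where
  G_{ij} = <φ_i, φ_j> and b_i = <f, φ_i>, with φ_0 = 1, φ_1 = x, φ_2 = x^2.
G =
  [2, 0, 2/3]
  [0, 2/3, 0]
  [2/3, 0, 2/5],
b = (-24/5, 2, -176/105).
Solving gives a_0 = -79/35, a_1 = 3, a_2 = -3/7, so
  g(x) = -3*x^2/7 + 3*x - 79/35.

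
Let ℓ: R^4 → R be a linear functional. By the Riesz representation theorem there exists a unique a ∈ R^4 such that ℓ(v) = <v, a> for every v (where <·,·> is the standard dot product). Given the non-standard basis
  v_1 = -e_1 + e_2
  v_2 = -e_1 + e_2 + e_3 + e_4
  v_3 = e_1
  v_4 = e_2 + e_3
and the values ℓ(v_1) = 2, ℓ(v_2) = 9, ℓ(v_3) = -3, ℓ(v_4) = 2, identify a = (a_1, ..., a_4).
a = (-3, -1, 3, 4)

Write a = (a_1, ..., a_4) in the standard basis. For each basis vector v_i, ℓ(v_i) = <v_i, a> is a linear equation in the a_j's. Collect the n equations into a matrix system V a = ℓ, where row i of V is v_i (expressed in the standard basis). Since V is invertible (lower-triangular with 1s on the diagonal, up to permutation), solve by back-substitution:
  V =
[[-1, 1, 0, 0],
 [-1, 1, 1, 1],
 [1, 0, 0, 0],
 [0, 1, 1, 0]]
  V a = (2, 9, -3, 2)
Solving gives a = (-3, -1, 3, 4).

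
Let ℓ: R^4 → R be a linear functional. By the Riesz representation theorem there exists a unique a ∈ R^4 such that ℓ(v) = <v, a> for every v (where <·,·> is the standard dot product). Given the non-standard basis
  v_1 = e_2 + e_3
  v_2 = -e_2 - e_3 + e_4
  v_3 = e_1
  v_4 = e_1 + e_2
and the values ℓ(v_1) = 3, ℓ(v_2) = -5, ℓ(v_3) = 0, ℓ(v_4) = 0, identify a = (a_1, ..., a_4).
a = (0, 0, 3, -2)

Write a = (a_1, ..., a_4) in the standard basis. For each basis vector v_i, ℓ(v_i) = <v_i, a> is a linear equation in the a_j's. Collect the n equations into a matrix system V a = ℓ, where row i of V is v_i (expressed in the standard basis). Since V is invertible (lower-triangular with 1s on the diagonal, up to permutation), solve by back-substitution:
  V =
[[0, 1, 1, 0],
 [0, -1, -1, 1],
 [1, 0, 0, 0],
 [1, 1, 0, 0]]
  V a = (3, -5, 0, 0)
Solving gives a = (0, 0, 3, -2).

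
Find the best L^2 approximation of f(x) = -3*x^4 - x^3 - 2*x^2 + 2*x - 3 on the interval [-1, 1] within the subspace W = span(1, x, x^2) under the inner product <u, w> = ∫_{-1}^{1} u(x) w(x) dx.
g(x) = -32*x^2/7 + 7*x/5 - 96/35

The best approximation g ∈ W is the orthogonal projection of f onto W. Writing g = a_0 + a_1 x + a_2 x^2, the coefficients solve the normal equations G · a = b where
  G_{ij} = <φ_i, φ_j> and b_i = <f, φ_i>, with φ_0 = 1, φ_1 = x, φ_2 = x^2.
G =
  [2, 0, 2/3]
  [0, 2/3, 0]
  [2/3, 0, 2/5],
b = (-128/15, 14/15, -128/35).
Solving gives a_0 = -96/35, a_1 = 7/5, a_2 = -32/7, so
  g(x) = -32*x^2/7 + 7*x/5 - 96/35.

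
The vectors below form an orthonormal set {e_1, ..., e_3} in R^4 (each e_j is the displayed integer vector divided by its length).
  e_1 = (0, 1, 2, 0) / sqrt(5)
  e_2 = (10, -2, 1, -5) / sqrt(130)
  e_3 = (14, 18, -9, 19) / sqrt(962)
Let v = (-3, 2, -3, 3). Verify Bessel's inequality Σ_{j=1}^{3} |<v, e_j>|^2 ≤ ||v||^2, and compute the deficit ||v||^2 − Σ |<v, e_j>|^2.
Σ |<v, e_j>|^2 = 1122/37; ||v||^2 = 31; deficit = 25/37

Write each e_j = u_j / sqrt(<u_j, u_j>) where u_j is the displayed integer vector. Then <v, e_j> = <v, u_j> / sqrt(<u_j, u_j>), so |<v, e_j>|^2 = <v, u_j>^2 / <u_j, u_j>.
Coefficients: <v, e_1> = -4/sqrt(5), <v, e_2> = -52/sqrt(130), <v, e_3> = 78/sqrt(962).
Square and sum: Σ |<v, e_j>|^2 = 1122/37.
Compute ||v||^2 = v·v = 31.
Deficit = 31 − 1122/37 = 25/37 ≥ 0, confirming Bessel's inequality. (The deficit equals ||v − Σ <v,e_j> e_j||^2, the squared distance from v to span{e_j}.)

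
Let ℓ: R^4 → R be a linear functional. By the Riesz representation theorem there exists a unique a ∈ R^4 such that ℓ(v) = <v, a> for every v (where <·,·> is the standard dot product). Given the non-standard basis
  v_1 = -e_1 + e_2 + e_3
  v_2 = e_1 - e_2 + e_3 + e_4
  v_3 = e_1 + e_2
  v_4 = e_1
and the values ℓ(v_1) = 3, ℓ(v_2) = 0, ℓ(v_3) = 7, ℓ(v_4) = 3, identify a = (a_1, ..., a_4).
a = (3, 4, 2, -1)

Write a = (a_1, ..., a_4) in the standard basis. For each basis vector v_i, ℓ(v_i) = <v_i, a> is a linear equation in the a_j's. Collect the n equations into a matrix system V a = ℓ, where row i of V is v_i (expressed in the standard basis). Since V is invertible (lower-triangular with 1s on the diagonal, up to permutation), solve by back-substitution:
  V =
[[-1, 1, 1, 0],
 [1, -1, 1, 1],
 [1, 1, 0, 0],
 [1, 0, 0, 0]]
  V a = (3, 0, 7, 3)
Solving gives a = (3, 4, 2, -1).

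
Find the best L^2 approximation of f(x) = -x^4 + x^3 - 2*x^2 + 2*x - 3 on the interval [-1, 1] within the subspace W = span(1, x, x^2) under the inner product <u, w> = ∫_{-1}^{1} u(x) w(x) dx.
g(x) = -20*x^2/7 + 13*x/5 - 102/35

The best approximation g ∈ W is the orthogonal projection of f onto W. Writing g = a_0 + a_1 x + a_2 x^2, the coefficients solve the normal equations G · a = b where
  G_{ij} = <φ_i, φ_j> and b_i = <f, φ_i>, with φ_0 = 1, φ_1 = x, φ_2 = x^2.
G =
  [2, 0, 2/3]
  [0, 2/3, 0]
  [2/3, 0, 2/5],
b = (-116/15, 26/15, -108/35).
Solving gives a_0 = -102/35, a_1 = 13/5, a_2 = -20/7, so
  g(x) = -20*x^2/7 + 13*x/5 - 102/35.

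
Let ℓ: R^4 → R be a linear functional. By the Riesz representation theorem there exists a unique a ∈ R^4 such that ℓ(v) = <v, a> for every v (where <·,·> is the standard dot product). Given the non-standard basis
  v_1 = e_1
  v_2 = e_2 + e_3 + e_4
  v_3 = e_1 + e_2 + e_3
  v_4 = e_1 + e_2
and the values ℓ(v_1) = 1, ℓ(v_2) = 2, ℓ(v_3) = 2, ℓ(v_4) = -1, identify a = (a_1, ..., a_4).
a = (1, -2, 3, 1)

Write a = (a_1, ..., a_4) in the standard basis. For each basis vector v_i, ℓ(v_i) = <v_i, a> is a linear equation in the a_j's. Collect the n equations into a matrix system V a = ℓ, where row i of V is v_i (expressed in the standard basis). Since V is invertible (lower-triangular with 1s on the diagonal, up to permutation), solve by back-substitution:
  V =
[[1, 0, 0, 0],
 [0, 1, 1, 1],
 [1, 1, 1, 0],
 [1, 1, 0, 0]]
  V a = (1, 2, 2, -1)
Solving gives a = (1, -2, 3, 1).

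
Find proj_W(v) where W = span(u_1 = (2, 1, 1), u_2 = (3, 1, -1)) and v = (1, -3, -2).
proj_W(v) = (0, -1/2, -5/2)

Set up U = [u_1 | ... | u_2] ∈ R^(3×2). The projector onto W = col(U) is P = U (U^T U)^(-1) U^T.
Compute U^T U =
  [6, 6]
  [6, 11],
and U^T v = (-3, 2).
Solve U^T U · c = U^T v for the coefficients: c = (-3/2, 1). The projection is proj_W(v) = U c.
Check: (v - proj_W(v)) · u_1 = 0  (should be 0).
Check: (v - proj_W(v)) · u_2 = 0  (should be 0).
Result: proj_W(v) = (0, -1/2, -5/2).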